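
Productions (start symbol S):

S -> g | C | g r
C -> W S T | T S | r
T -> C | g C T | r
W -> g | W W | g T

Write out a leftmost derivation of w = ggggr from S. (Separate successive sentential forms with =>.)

S => C   [S -> C]
C => WST   [C -> W S T]
WST => WWST   [W -> W W]
WWST => WWWST   [W -> W W]
WWWST => gWWST   [W -> g]
gWWST => ggWST   [W -> g]
ggWST => gggST   [W -> g]
gggST => ggggT   [S -> g]
ggggT => ggggr   [T -> r]

S => C => WST => WWST => WWWST => gWWST => ggWST => gggST => ggggT => ggggr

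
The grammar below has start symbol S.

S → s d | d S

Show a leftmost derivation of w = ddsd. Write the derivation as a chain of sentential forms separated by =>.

S => dS   [S → d S]
dS => ddS   [S → d S]
ddS => ddsd   [S → s d]

S=>dS=>ddS=>ddsd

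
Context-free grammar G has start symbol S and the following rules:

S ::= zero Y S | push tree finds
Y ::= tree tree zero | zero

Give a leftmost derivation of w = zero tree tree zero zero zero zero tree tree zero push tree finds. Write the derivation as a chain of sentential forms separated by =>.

S => zero Y S   [S ::= zero Y S]
zero Y S => zero tree tree zero S   [Y ::= tree tree zero]
zero tree tree zero S => zero tree tree zero zero Y S   [S ::= zero Y S]
zero tree tree zero zero Y S => zero tree tree zero zero zero S   [Y ::= zero]
zero tree tree zero zero zero S => zero tree tree zero zero zero zero Y S   [S ::= zero Y S]
zero tree tree zero zero zero zero Y S => zero tree tree zero zero zero zero tree tree zero S   [Y ::= tree tree zero]
zero tree tree zero zero zero zero tree tree zero S => zero tree tree zero zero zero zero tree tree zero push tree finds   [S ::= push tree finds]

S => zero Y S => zero tree tree zero S => zero tree tree zero zero Y S => zero tree tree zero zero zero S => zero tree tree zero zero zero zero Y S => zero tree tree zero zero zero zero tree tree zero S => zero tree tree zero zero zero zero tree tree zero push tree finds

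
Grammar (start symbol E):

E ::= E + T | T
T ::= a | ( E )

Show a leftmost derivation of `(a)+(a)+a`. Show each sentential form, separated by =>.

E => E+T => E+T+T => T+T+T => (E)+T+T => (T)+T+T => (a)+T+T => (a)+(E)+T => (a)+(T)+T => (a)+(a)+T => (a)+(a)+a

E => E+T   [E ::= E + T]
E+T => E+T+T   [E ::= E + T]
E+T+T => T+T+T   [E ::= T]
T+T+T => (E)+T+T   [T ::= ( E )]
(E)+T+T => (T)+T+T   [E ::= T]
(T)+T+T => (a)+T+T   [T ::= a]
(a)+T+T => (a)+(E)+T   [T ::= ( E )]
(a)+(E)+T => (a)+(T)+T   [E ::= T]
(a)+(T)+T => (a)+(a)+T   [T ::= a]
(a)+(a)+T => (a)+(a)+a   [T ::= a]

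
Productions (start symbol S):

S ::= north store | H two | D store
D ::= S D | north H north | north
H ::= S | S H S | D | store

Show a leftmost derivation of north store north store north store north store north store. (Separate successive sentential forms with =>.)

S => D store => S D store => D store D store => S D store D store => D store D store D store => S D store D store D store => D store D store D store D store => north store D store D store D store => north store S D store D store D store => north store D store D store D store D store => north store north store D store D store D store => north store north store north store D store D store => north store north store north store north store D store => north store north store north store north store north store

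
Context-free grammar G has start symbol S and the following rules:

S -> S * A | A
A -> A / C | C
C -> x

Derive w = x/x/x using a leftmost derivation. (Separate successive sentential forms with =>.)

S => A => A/C => A/C/C => C/C/C => x/C/C => x/x/C => x/x/x

S => A   [S -> A]
A => A/C   [A -> A / C]
A/C => A/C/C   [A -> A / C]
A/C/C => C/C/C   [A -> C]
C/C/C => x/C/C   [C -> x]
x/C/C => x/x/C   [C -> x]
x/x/C => x/x/x   [C -> x]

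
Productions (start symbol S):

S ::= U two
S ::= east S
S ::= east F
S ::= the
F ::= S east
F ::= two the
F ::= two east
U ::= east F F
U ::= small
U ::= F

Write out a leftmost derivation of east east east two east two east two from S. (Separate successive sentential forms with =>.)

S => east S => east U two => east F two => east S east two => east east S east two => east east east S east two => east east east U two east two => east east east F two east two => east east east two east two east two

S => east S   [S ::= east S]
east S => east U two   [S ::= U two]
east U two => east F two   [U ::= F]
east F two => east S east two   [F ::= S east]
east S east two => east east S east two   [S ::= east S]
east east S east two => east east east S east two   [S ::= east S]
east east east S east two => east east east U two east two   [S ::= U two]
east east east U two east two => east east east F two east two   [U ::= F]
east east east F two east two => east east east two east two east two   [F ::= two east]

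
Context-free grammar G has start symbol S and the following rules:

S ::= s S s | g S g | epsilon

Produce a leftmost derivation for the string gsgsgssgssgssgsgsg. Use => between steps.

S=>gSg=>gsSsg=>gsgSgsg=>gsgsSsgsg=>gsgsgSgsgsg=>gsgsgsSsgsgsg=>gsgsgssSssgsgsg=>gsgsgssgSgssgsgsg=>gsgsgssgsSsgssgsgsg=>gsgsgssgssgssgsgsg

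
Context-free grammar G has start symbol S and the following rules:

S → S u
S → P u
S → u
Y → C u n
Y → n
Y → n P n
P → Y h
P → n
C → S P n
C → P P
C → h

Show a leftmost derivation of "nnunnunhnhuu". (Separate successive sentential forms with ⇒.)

S ⇒ Su ⇒ Puu ⇒ Yhuu ⇒ nPnhuu ⇒ nYhnhuu ⇒ nCunhnhuu ⇒ nSPnunhnhuu ⇒ nPuPnunhnhuu ⇒ nnuPnunhnhuu ⇒ nnunnunhnhuu

S ⇒ Su   [S → S u]
Su ⇒ Puu   [S → P u]
Puu ⇒ Yhuu   [P → Y h]
Yhuu ⇒ nPnhuu   [Y → n P n]
nPnhuu ⇒ nYhnhuu   [P → Y h]
nYhnhuu ⇒ nCunhnhuu   [Y → C u n]
nCunhnhuu ⇒ nSPnunhnhuu   [C → S P n]
nSPnunhnhuu ⇒ nPuPnunhnhuu   [S → P u]
nPuPnunhnhuu ⇒ nnuPnunhnhuu   [P → n]
nnuPnunhnhuu ⇒ nnunnunhnhuu   [P → n]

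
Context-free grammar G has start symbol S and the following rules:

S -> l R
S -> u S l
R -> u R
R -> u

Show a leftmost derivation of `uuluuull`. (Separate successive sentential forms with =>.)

S=>uSl=>uuSll=>uulRll=>uuluRll=>uuluuRll=>uuluuull

S => uSl   [S -> u S l]
uSl => uuSll   [S -> u S l]
uuSll => uulRll   [S -> l R]
uulRll => uuluRll   [R -> u R]
uuluRll => uuluuRll   [R -> u R]
uuluuRll => uuluuull   [R -> u]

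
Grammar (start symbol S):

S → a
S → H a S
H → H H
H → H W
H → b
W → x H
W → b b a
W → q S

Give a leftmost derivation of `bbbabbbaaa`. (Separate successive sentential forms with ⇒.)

S ⇒ HaS ⇒ HWaS ⇒ HHWaS ⇒ HWHWaS ⇒ bWHWaS ⇒ bbbaHWaS ⇒ bbbabWaS ⇒ bbbabbbaaS ⇒ bbbabbbaaa

S ⇒ HaS   [S → H a S]
HaS ⇒ HWaS   [H → H W]
HWaS ⇒ HHWaS   [H → H H]
HHWaS ⇒ HWHWaS   [H → H W]
HWHWaS ⇒ bWHWaS   [H → b]
bWHWaS ⇒ bbbaHWaS   [W → b b a]
bbbaHWaS ⇒ bbbabWaS   [H → b]
bbbabWaS ⇒ bbbabbbaaS   [W → b b a]
bbbabbbaaS ⇒ bbbabbbaaa   [S → a]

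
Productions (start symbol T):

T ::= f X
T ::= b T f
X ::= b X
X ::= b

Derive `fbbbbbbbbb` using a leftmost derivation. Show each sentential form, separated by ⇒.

T ⇒ fX   [T ::= f X]
fX ⇒ fbX   [X ::= b X]
fbX ⇒ fbbX   [X ::= b X]
fbbX ⇒ fbbbX   [X ::= b X]
fbbbX ⇒ fbbbbX   [X ::= b X]
fbbbbX ⇒ fbbbbbX   [X ::= b X]
fbbbbbX ⇒ fbbbbbbX   [X ::= b X]
fbbbbbbX ⇒ fbbbbbbbX   [X ::= b X]
fbbbbbbbX ⇒ fbbbbbbbbX   [X ::= b X]
fbbbbbbbbX ⇒ fbbbbbbbbb   [X ::= b]

T⇒fX⇒fbX⇒fbbX⇒fbbbX⇒fbbbbX⇒fbbbbbX⇒fbbbbbbX⇒fbbbbbbbX⇒fbbbbbbbbX⇒fbbbbbbbbb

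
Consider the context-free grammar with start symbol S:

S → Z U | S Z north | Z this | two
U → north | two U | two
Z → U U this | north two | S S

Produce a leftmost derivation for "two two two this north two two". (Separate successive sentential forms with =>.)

S => Z U => S S U => Z U S U => U U this U S U => two U this U S U => two two U this U S U => two two two this U S U => two two two this north S U => two two two this north two U => two two two this north two two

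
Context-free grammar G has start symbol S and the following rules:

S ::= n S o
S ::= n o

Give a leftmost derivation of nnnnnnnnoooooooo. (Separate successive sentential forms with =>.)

S => nSo => nnSoo => nnnSooo => nnnnSoooo => nnnnnSooooo => nnnnnnSoooooo => nnnnnnnSooooooo => nnnnnnnnoooooooo

S => nSo   [S ::= n S o]
nSo => nnSoo   [S ::= n S o]
nnSoo => nnnSooo   [S ::= n S o]
nnnSooo => nnnnSoooo   [S ::= n S o]
nnnnSoooo => nnnnnSooooo   [S ::= n S o]
nnnnnSooooo => nnnnnnSoooooo   [S ::= n S o]
nnnnnnSoooooo => nnnnnnnSooooooo   [S ::= n S o]
nnnnnnnSooooooo => nnnnnnnnoooooooo   [S ::= n o]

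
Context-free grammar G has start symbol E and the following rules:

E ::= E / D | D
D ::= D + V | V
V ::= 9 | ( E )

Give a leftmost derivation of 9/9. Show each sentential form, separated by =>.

E=>E/D=>D/D=>V/D=>9/D=>9/V=>9/9

E => E/D   [E ::= E / D]
E/D => D/D   [E ::= D]
D/D => V/D   [D ::= V]
V/D => 9/D   [V ::= 9]
9/D => 9/V   [D ::= V]
9/V => 9/9   [V ::= 9]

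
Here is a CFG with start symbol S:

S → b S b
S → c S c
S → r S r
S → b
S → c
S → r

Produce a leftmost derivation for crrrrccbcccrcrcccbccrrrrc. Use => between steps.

S => cSc => crSrc => crrSrrc => crrrSrrrc => crrrrSrrrrc => crrrrcScrrrrc => crrrrccSccrrrrc => crrrrccbSbccrrrrc => crrrrccbcScbccrrrrc => crrrrccbccSccbccrrrrc => crrrrccbcccScccbccrrrrc => crrrrccbcccrSrcccbccrrrrc => crrrrccbcccrcrcccbccrrrrc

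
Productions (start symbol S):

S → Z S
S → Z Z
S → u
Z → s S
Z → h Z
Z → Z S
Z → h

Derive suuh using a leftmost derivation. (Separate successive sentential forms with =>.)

S=>ZZ=>ZSZ=>sSSZ=>suSZ=>suuZ=>suuh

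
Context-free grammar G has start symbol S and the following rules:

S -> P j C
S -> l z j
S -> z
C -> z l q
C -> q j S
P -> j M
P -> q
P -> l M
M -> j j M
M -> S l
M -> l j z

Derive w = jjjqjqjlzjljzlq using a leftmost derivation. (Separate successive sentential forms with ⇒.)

S ⇒ PjC   [S -> P j C]
PjC ⇒ jMjC   [P -> j M]
jMjC ⇒ jjjMjC   [M -> j j M]
jjjMjC ⇒ jjjSljC   [M -> S l]
jjjSljC ⇒ jjjPjCljC   [S -> P j C]
jjjPjCljC ⇒ jjjqjCljC   [P -> q]
jjjqjCljC ⇒ jjjqjqjSljC   [C -> q j S]
jjjqjqjSljC ⇒ jjjqjqjlzjljC   [S -> l z j]
jjjqjqjlzjljC ⇒ jjjqjqjlzjljzlq   [C -> z l q]

S ⇒ PjC ⇒ jMjC ⇒ jjjMjC ⇒ jjjSljC ⇒ jjjPjCljC ⇒ jjjqjCljC ⇒ jjjqjqjSljC ⇒ jjjqjqjlzjljC ⇒ jjjqjqjlzjljzlq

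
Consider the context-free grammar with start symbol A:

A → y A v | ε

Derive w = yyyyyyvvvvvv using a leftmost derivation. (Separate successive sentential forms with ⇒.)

A ⇒ yAv ⇒ yyAvv ⇒ yyyAvvv ⇒ yyyyAvvvv ⇒ yyyyyAvvvvv ⇒ yyyyyyAvvvvvv ⇒ yyyyyyvvvvvv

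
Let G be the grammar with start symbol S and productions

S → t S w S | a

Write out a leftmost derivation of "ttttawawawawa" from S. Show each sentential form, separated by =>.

S => tSwS => ttSwSwS => tttSwSwSwS => ttttSwSwSwSwS => ttttawSwSwSwS => ttttawawSwSwS => ttttawawawSwS => ttttawawawawS => ttttawawawawa

S => tSwS   [S → t S w S]
tSwS => ttSwSwS   [S → t S w S]
ttSwSwS => tttSwSwSwS   [S → t S w S]
tttSwSwSwS => ttttSwSwSwSwS   [S → t S w S]
ttttSwSwSwSwS => ttttawSwSwSwS   [S → a]
ttttawSwSwSwS => ttttawawSwSwS   [S → a]
ttttawawSwSwS => ttttawawawSwS   [S → a]
ttttawawawSwS => ttttawawawawS   [S → a]
ttttawawawawS => ttttawawawawa   [S → a]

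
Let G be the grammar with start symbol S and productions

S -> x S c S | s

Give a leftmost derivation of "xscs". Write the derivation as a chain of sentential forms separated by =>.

S => xScS => xscS => xscs

S => xScS   [S -> x S c S]
xScS => xscS   [S -> s]
xscS => xscs   [S -> s]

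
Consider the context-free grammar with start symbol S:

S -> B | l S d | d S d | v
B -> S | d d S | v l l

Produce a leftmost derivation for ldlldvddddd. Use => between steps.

S => lSd => ldSdd => ldlSddd => ldllSdddd => ldlldSddddd => ldlldvddddd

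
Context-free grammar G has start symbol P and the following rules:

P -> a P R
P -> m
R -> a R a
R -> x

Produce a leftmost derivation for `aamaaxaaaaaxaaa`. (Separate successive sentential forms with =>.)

P => aPR => aaPRR => aamRR => aamaRaR => aamaaRaaR => aamaaxaaR => aamaaxaaaRa => aamaaxaaaaRaa => aamaaxaaaaaRaaa => aamaaxaaaaaxaaa

P => aPR   [P -> a P R]
aPR => aaPRR   [P -> a P R]
aaPRR => aamRR   [P -> m]
aamRR => aamaRaR   [R -> a R a]
aamaRaR => aamaaRaaR   [R -> a R a]
aamaaRaaR => aamaaxaaR   [R -> x]
aamaaxaaR => aamaaxaaaRa   [R -> a R a]
aamaaxaaaRa => aamaaxaaaaRaa   [R -> a R a]
aamaaxaaaaRaa => aamaaxaaaaaRaaa   [R -> a R a]
aamaaxaaaaaRaaa => aamaaxaaaaaxaaa   [R -> x]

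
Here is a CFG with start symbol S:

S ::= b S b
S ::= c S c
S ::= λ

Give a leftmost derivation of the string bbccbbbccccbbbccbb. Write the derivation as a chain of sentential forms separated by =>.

S => bSb => bbSbb => bbcScbb => bbccSccbb => bbccbSbccbb => bbccbbSbbccbb => bbccbbbSbbbccbb => bbccbbbcScbbbccbb => bbccbbbccSccbbbccbb => bbccbbbccccbbbccbb

S => bSb   [S ::= b S b]
bSb => bbSbb   [S ::= b S b]
bbSbb => bbcScbb   [S ::= c S c]
bbcScbb => bbccSccbb   [S ::= c S c]
bbccSccbb => bbccbSbccbb   [S ::= b S b]
bbccbSbccbb => bbccbbSbbccbb   [S ::= b S b]
bbccbbSbbccbb => bbccbbbSbbbccbb   [S ::= b S b]
bbccbbbSbbbccbb => bbccbbbcScbbbccbb   [S ::= c S c]
bbccbbbcScbbbccbb => bbccbbbccSccbbbccbb   [S ::= c S c]
bbccbbbccSccbbbccbb => bbccbbbccccbbbccbb   [S ::= λ]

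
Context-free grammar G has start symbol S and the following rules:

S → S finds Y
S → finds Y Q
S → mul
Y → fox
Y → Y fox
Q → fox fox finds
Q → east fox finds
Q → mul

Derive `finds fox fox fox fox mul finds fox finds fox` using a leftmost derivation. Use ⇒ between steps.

S ⇒ S finds Y   [S → S finds Y]
S finds Y ⇒ S finds Y finds Y   [S → S finds Y]
S finds Y finds Y ⇒ finds Y Q finds Y finds Y   [S → finds Y Q]
finds Y Q finds Y finds Y ⇒ finds Y fox Q finds Y finds Y   [Y → Y fox]
finds Y fox Q finds Y finds Y ⇒ finds Y fox fox Q finds Y finds Y   [Y → Y fox]
finds Y fox fox Q finds Y finds Y ⇒ finds Y fox fox fox Q finds Y finds Y   [Y → Y fox]
finds Y fox fox fox Q finds Y finds Y ⇒ finds fox fox fox fox Q finds Y finds Y   [Y → fox]
finds fox fox fox fox Q finds Y finds Y ⇒ finds fox fox fox fox mul finds Y finds Y   [Q → mul]
finds fox fox fox fox mul finds Y finds Y ⇒ finds fox fox fox fox mul finds fox finds Y   [Y → fox]
finds fox fox fox fox mul finds fox finds Y ⇒ finds fox fox fox fox mul finds fox finds fox   [Y → fox]

S ⇒ S finds Y ⇒ S finds Y finds Y ⇒ finds Y Q finds Y finds Y ⇒ finds Y fox Q finds Y finds Y ⇒ finds Y fox fox Q finds Y finds Y ⇒ finds Y fox fox fox Q finds Y finds Y ⇒ finds fox fox fox fox Q finds Y finds Y ⇒ finds fox fox fox fox mul finds Y finds Y ⇒ finds fox fox fox fox mul finds fox finds Y ⇒ finds fox fox fox fox mul finds fox finds fox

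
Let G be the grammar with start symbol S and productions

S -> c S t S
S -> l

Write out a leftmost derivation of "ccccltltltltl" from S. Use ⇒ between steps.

S⇒cStS⇒ccStStS⇒cccStStStS⇒ccccStStStStS⇒ccccltStStStS⇒ccccltltStStS⇒ccccltltltStS⇒ccccltltltltS⇒ccccltltltltl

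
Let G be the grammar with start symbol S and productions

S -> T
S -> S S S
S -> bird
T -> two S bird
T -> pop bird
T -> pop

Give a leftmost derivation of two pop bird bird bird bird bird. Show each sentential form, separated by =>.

S => S S S => T S S => two S bird S S => two S S S bird S S => two T S S bird S S => two pop S S bird S S => two pop bird S bird S S => two pop bird bird bird S S => two pop bird bird bird bird S => two pop bird bird bird bird bird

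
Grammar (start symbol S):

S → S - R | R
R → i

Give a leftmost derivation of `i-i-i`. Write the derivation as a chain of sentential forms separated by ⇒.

S ⇒ S-R   [S → S - R]
S-R ⇒ S-R-R   [S → S - R]
S-R-R ⇒ R-R-R   [S → R]
R-R-R ⇒ i-R-R   [R → i]
i-R-R ⇒ i-i-R   [R → i]
i-i-R ⇒ i-i-i   [R → i]

S ⇒ S-R ⇒ S-R-R ⇒ R-R-R ⇒ i-R-R ⇒ i-i-R ⇒ i-i-i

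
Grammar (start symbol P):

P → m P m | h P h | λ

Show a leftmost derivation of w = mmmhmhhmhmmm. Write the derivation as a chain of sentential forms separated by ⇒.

P ⇒ mPm   [P → m P m]
mPm ⇒ mmPmm   [P → m P m]
mmPmm ⇒ mmmPmmm   [P → m P m]
mmmPmmm ⇒ mmmhPhmmm   [P → h P h]
mmmhPhmmm ⇒ mmmhmPmhmmm   [P → m P m]
mmmhmPmhmmm ⇒ mmmhmhPhmhmmm   [P → h P h]
mmmhmhPhmhmmm ⇒ mmmhmhhmhmmm   [P → λ]

P ⇒ mPm ⇒ mmPmm ⇒ mmmPmmm ⇒ mmmhPhmmm ⇒ mmmhmPmhmmm ⇒ mmmhmhPhmhmmm ⇒ mmmhmhhmhmmm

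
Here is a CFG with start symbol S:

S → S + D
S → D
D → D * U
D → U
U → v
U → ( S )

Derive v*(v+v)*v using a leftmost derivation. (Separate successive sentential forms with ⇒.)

S ⇒ D ⇒ D*U ⇒ D*U*U ⇒ U*U*U ⇒ v*U*U ⇒ v*(S)*U ⇒ v*(S+D)*U ⇒ v*(D+D)*U ⇒ v*(U+D)*U ⇒ v*(v+D)*U ⇒ v*(v+U)*U ⇒ v*(v+v)*U ⇒ v*(v+v)*v

S ⇒ D   [S → D]
D ⇒ D*U   [D → D * U]
D*U ⇒ D*U*U   [D → D * U]
D*U*U ⇒ U*U*U   [D → U]
U*U*U ⇒ v*U*U   [U → v]
v*U*U ⇒ v*(S)*U   [U → ( S )]
v*(S)*U ⇒ v*(S+D)*U   [S → S + D]
v*(S+D)*U ⇒ v*(D+D)*U   [S → D]
v*(D+D)*U ⇒ v*(U+D)*U   [D → U]
v*(U+D)*U ⇒ v*(v+D)*U   [U → v]
v*(v+D)*U ⇒ v*(v+U)*U   [D → U]
v*(v+U)*U ⇒ v*(v+v)*U   [U → v]
v*(v+v)*U ⇒ v*(v+v)*v   [U → v]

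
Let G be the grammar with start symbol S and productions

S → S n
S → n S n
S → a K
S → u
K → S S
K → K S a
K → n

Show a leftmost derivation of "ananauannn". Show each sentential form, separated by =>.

S => Sn => Snn => Snnn => aKnnn => aKSannn => aKSaSannn => anSaSannn => anaKaSannn => ananaSannn => ananauannn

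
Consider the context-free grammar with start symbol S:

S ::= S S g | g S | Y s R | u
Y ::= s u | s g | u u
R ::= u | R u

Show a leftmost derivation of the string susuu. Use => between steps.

S => YsR => susR => susRu => susuu

S => YsR   [S ::= Y s R]
YsR => susR   [Y ::= s u]
susR => susRu   [R ::= R u]
susRu => susuu   [R ::= u]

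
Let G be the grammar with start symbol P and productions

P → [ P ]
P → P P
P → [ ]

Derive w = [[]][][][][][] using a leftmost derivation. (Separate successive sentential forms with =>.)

P=>PP=>PPP=>PPPP=>[P]PPP=>[[]]PPP=>[[]]PPPP=>[[]]PPPPP=>[[]][]PPPP=>[[]][][]PPP=>[[]][][][]PP=>[[]][][][][]P=>[[]][][][][][]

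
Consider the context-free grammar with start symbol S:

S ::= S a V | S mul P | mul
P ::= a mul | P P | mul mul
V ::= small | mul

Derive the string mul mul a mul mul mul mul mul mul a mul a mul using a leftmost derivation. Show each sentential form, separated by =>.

S => S a V   [S ::= S a V]
S a V => S mul P a V   [S ::= S mul P]
S mul P a V => S mul P mul P a V   [S ::= S mul P]
S mul P mul P a V => mul mul P mul P a V   [S ::= mul]
mul mul P mul P a V => mul mul a mul mul P a V   [P ::= a mul]
mul mul a mul mul P a V => mul mul a mul mul P P a V   [P ::= P P]
mul mul a mul mul P P a V => mul mul a mul mul P P P a V   [P ::= P P]
mul mul a mul mul P P P a V => mul mul a mul mul mul mul P P a V   [P ::= mul mul]
mul mul a mul mul mul mul P P a V => mul mul a mul mul mul mul mul mul P a V   [P ::= mul mul]
mul mul a mul mul mul mul mul mul P a V => mul mul a mul mul mul mul mul mul a mul a V   [P ::= a mul]
mul mul a mul mul mul mul mul mul a mul a V => mul mul a mul mul mul mul mul mul a mul a mul   [V ::= mul]

S => S a V => S mul P a V => S mul P mul P a V => mul mul P mul P a V => mul mul a mul mul P a V => mul mul a mul mul P P a V => mul mul a mul mul P P P a V => mul mul a mul mul mul mul P P a V => mul mul a mul mul mul mul mul mul P a V => mul mul a mul mul mul mul mul mul a mul a V => mul mul a mul mul mul mul mul mul a mul a mul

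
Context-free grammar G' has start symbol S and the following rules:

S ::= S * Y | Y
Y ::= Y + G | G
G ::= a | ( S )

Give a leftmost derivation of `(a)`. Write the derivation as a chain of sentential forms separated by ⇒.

S ⇒ Y ⇒ G ⇒ (S) ⇒ (Y) ⇒ (G) ⇒ (a)

S ⇒ Y   [S ::= Y]
Y ⇒ G   [Y ::= G]
G ⇒ (S)   [G ::= ( S )]
(S) ⇒ (Y)   [S ::= Y]
(Y) ⇒ (G)   [Y ::= G]
(G) ⇒ (a)   [G ::= a]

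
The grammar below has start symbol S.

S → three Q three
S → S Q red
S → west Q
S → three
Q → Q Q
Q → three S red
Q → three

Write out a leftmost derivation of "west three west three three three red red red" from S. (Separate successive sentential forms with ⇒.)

S ⇒ west Q ⇒ west three S red ⇒ west three S Q red red ⇒ west three west Q Q red red ⇒ west three west three Q red red ⇒ west three west three three S red red red ⇒ west three west three three three red red red

S ⇒ west Q   [S → west Q]
west Q ⇒ west three S red   [Q → three S red]
west three S red ⇒ west three S Q red red   [S → S Q red]
west three S Q red red ⇒ west three west Q Q red red   [S → west Q]
west three west Q Q red red ⇒ west three west three Q red red   [Q → three]
west three west three Q red red ⇒ west three west three three S red red red   [Q → three S red]
west three west three three S red red red ⇒ west three west three three three red red red   [S → three]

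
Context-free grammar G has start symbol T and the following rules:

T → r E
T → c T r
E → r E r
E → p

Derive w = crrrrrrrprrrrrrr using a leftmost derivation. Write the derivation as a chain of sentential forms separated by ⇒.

T⇒cTr⇒crEr⇒crrErr⇒crrrErrr⇒crrrrErrrr⇒crrrrrErrrrr⇒crrrrrrErrrrrr⇒crrrrrrrErrrrrrr⇒crrrrrrrprrrrrrr

T ⇒ cTr   [T → c T r]
cTr ⇒ crEr   [T → r E]
crEr ⇒ crrErr   [E → r E r]
crrErr ⇒ crrrErrr   [E → r E r]
crrrErrr ⇒ crrrrErrrr   [E → r E r]
crrrrErrrr ⇒ crrrrrErrrrr   [E → r E r]
crrrrrErrrrr ⇒ crrrrrrErrrrrr   [E → r E r]
crrrrrrErrrrrr ⇒ crrrrrrrErrrrrrr   [E → r E r]
crrrrrrrErrrrrrr ⇒ crrrrrrrprrrrrrr   [E → p]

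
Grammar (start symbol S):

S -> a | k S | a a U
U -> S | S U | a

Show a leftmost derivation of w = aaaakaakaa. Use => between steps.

S=>aaU=>aaS=>aaaaU=>aaaaS=>aaaakS=>aaaakaaU=>aaaakaaSU=>aaaakaakSU=>aaaakaakaU=>aaaakaakaa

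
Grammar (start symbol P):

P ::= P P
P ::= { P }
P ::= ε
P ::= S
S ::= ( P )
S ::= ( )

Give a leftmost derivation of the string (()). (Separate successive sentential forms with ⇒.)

P ⇒ S ⇒ (P) ⇒ (S) ⇒ (())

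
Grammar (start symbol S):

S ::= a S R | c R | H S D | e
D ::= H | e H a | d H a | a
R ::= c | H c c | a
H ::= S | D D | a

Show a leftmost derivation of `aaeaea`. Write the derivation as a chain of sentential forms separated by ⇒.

S ⇒ HSD ⇒ SSD ⇒ HSDSD ⇒ DDSDSD ⇒ aDSDSD ⇒ aaSDSD ⇒ aaeDSD ⇒ aaeaSD ⇒ aaeaeD ⇒ aaeaea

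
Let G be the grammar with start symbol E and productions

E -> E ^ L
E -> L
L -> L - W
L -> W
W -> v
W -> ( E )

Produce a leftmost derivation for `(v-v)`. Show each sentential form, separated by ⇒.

E ⇒ L ⇒ W ⇒ (E) ⇒ (L) ⇒ (L-W) ⇒ (W-W) ⇒ (v-W) ⇒ (v-v)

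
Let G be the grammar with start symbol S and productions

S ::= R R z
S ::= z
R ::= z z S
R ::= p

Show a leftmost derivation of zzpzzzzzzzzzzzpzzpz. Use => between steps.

S => RRz => zzSRz => zzRRzRz => zzpRzRz => zzpzzSzRz => zzpzzRRzzRz => zzpzzzzSRzzRz => zzpzzzzRRzRzzRz => zzpzzzzzzSRzRzzRz => zzpzzzzzzzRzRzzRz => zzpzzzzzzzzzSzRzzRz => zzpzzzzzzzzzzzRzzRz => zzpzzzzzzzzzzzpzzRz => zzpzzzzzzzzzzzpzzpz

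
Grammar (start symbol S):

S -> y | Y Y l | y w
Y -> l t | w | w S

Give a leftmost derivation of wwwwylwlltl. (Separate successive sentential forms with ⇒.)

S⇒YYl⇒wSYl⇒wYYlYl⇒wwSYlYl⇒wwYYlYlYl⇒wwwYlYlYl⇒wwwwSlYlYl⇒wwwwylYlYl⇒wwwwylwlYl⇒wwwwylwlltl

S ⇒ YYl   [S -> Y Y l]
YYl ⇒ wSYl   [Y -> w S]
wSYl ⇒ wYYlYl   [S -> Y Y l]
wYYlYl ⇒ wwSYlYl   [Y -> w S]
wwSYlYl ⇒ wwYYlYlYl   [S -> Y Y l]
wwYYlYlYl ⇒ wwwYlYlYl   [Y -> w]
wwwYlYlYl ⇒ wwwwSlYlYl   [Y -> w S]
wwwwSlYlYl ⇒ wwwwylYlYl   [S -> y]
wwwwylYlYl ⇒ wwwwylwlYl   [Y -> w]
wwwwylwlYl ⇒ wwwwylwlltl   [Y -> l t]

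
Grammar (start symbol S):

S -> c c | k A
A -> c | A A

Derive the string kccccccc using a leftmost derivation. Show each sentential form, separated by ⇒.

S⇒kA⇒kAA⇒kAAA⇒kAAAA⇒kcAAA⇒kcAAAA⇒kcAAAAA⇒kcAAAAAA⇒kccAAAAA⇒kcccAAAA⇒kccccAAA⇒kcccccAA⇒kccccccA⇒kccccccc

S ⇒ kA   [S -> k A]
kA ⇒ kAA   [A -> A A]
kAA ⇒ kAAA   [A -> A A]
kAAA ⇒ kAAAA   [A -> A A]
kAAAA ⇒ kcAAA   [A -> c]
kcAAA ⇒ kcAAAA   [A -> A A]
kcAAAA ⇒ kcAAAAA   [A -> A A]
kcAAAAA ⇒ kcAAAAAA   [A -> A A]
kcAAAAAA ⇒ kccAAAAA   [A -> c]
kccAAAAA ⇒ kcccAAAA   [A -> c]
kcccAAAA ⇒ kccccAAA   [A -> c]
kccccAAA ⇒ kcccccAA   [A -> c]
kcccccAA ⇒ kccccccA   [A -> c]
kccccccA ⇒ kccccccc   [A -> c]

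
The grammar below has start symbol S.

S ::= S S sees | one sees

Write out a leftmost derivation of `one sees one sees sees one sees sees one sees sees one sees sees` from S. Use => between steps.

S => S S sees => S S sees S sees => S S sees S sees S sees => S S sees S sees S sees S sees => one sees S sees S sees S sees S sees => one sees one sees sees S sees S sees S sees => one sees one sees sees one sees sees S sees S sees => one sees one sees sees one sees sees one sees sees S sees => one sees one sees sees one sees sees one sees sees one sees sees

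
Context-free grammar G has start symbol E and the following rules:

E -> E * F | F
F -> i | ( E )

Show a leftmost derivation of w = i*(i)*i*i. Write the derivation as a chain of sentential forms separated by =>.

E => E*F   [E -> E * F]
E*F => E*F*F   [E -> E * F]
E*F*F => E*F*F*F   [E -> E * F]
E*F*F*F => F*F*F*F   [E -> F]
F*F*F*F => i*F*F*F   [F -> i]
i*F*F*F => i*(E)*F*F   [F -> ( E )]
i*(E)*F*F => i*(F)*F*F   [E -> F]
i*(F)*F*F => i*(i)*F*F   [F -> i]
i*(i)*F*F => i*(i)*i*F   [F -> i]
i*(i)*i*F => i*(i)*i*i   [F -> i]

E => E*F => E*F*F => E*F*F*F => F*F*F*F => i*F*F*F => i*(E)*F*F => i*(F)*F*F => i*(i)*F*F => i*(i)*i*F => i*(i)*i*i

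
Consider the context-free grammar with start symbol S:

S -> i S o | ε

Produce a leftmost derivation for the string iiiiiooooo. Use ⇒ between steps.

S⇒iSo⇒iiSoo⇒iiiSooo⇒iiiiSoooo⇒iiiiiSooooo⇒iiiiiooooo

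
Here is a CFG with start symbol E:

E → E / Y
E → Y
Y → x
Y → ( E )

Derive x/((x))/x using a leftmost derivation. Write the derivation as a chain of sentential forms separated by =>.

E=>E/Y=>E/Y/Y=>Y/Y/Y=>x/Y/Y=>x/(E)/Y=>x/(Y)/Y=>x/((E))/Y=>x/((Y))/Y=>x/((x))/Y=>x/((x))/x

E => E/Y   [E → E / Y]
E/Y => E/Y/Y   [E → E / Y]
E/Y/Y => Y/Y/Y   [E → Y]
Y/Y/Y => x/Y/Y   [Y → x]
x/Y/Y => x/(E)/Y   [Y → ( E )]
x/(E)/Y => x/(Y)/Y   [E → Y]
x/(Y)/Y => x/((E))/Y   [Y → ( E )]
x/((E))/Y => x/((Y))/Y   [E → Y]
x/((Y))/Y => x/((x))/Y   [Y → x]
x/((x))/Y => x/((x))/x   [Y → x]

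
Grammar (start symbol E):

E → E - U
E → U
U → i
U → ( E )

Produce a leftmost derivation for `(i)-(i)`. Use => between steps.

E => E-U   [E → E - U]
E-U => U-U   [E → U]
U-U => (E)-U   [U → ( E )]
(E)-U => (U)-U   [E → U]
(U)-U => (i)-U   [U → i]
(i)-U => (i)-(E)   [U → ( E )]
(i)-(E) => (i)-(U)   [E → U]
(i)-(U) => (i)-(i)   [U → i]

E => E-U => U-U => (E)-U => (U)-U => (i)-U => (i)-(E) => (i)-(U) => (i)-(i)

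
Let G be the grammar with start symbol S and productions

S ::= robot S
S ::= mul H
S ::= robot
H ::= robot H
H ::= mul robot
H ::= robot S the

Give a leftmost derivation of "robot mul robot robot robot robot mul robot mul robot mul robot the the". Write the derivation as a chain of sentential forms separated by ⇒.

S ⇒ robot S ⇒ robot mul H ⇒ robot mul robot S the ⇒ robot mul robot robot S the ⇒ robot mul robot robot robot S the ⇒ robot mul robot robot robot robot S the ⇒ robot mul robot robot robot robot mul H the ⇒ robot mul robot robot robot robot mul robot S the the ⇒ robot mul robot robot robot robot mul robot mul H the the ⇒ robot mul robot robot robot robot mul robot mul robot H the the ⇒ robot mul robot robot robot robot mul robot mul robot mul robot the the

S ⇒ robot S   [S ::= robot S]
robot S ⇒ robot mul H   [S ::= mul H]
robot mul H ⇒ robot mul robot S the   [H ::= robot S the]
robot mul robot S the ⇒ robot mul robot robot S the   [S ::= robot S]
robot mul robot robot S the ⇒ robot mul robot robot robot S the   [S ::= robot S]
robot mul robot robot robot S the ⇒ robot mul robot robot robot robot S the   [S ::= robot S]
robot mul robot robot robot robot S the ⇒ robot mul robot robot robot robot mul H the   [S ::= mul H]
robot mul robot robot robot robot mul H the ⇒ robot mul robot robot robot robot mul robot S the the   [H ::= robot S the]
robot mul robot robot robot robot mul robot S the the ⇒ robot mul robot robot robot robot mul robot mul H the the   [S ::= mul H]
robot mul robot robot robot robot mul robot mul H the the ⇒ robot mul robot robot robot robot mul robot mul robot H the the   [H ::= robot H]
robot mul robot robot robot robot mul robot mul robot H the the ⇒ robot mul robot robot robot robot mul robot mul robot mul robot the the   [H ::= mul robot]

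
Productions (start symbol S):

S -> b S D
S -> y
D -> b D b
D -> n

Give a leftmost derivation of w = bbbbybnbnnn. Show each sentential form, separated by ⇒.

S ⇒ bSD   [S -> b S D]
bSD ⇒ bbSDD   [S -> b S D]
bbSDD ⇒ bbbSDDD   [S -> b S D]
bbbSDDD ⇒ bbbbSDDDD   [S -> b S D]
bbbbSDDDD ⇒ bbbbyDDDD   [S -> y]
bbbbyDDDD ⇒ bbbbybDbDDD   [D -> b D b]
bbbbybDbDDD ⇒ bbbbybnbDDD   [D -> n]
bbbbybnbDDD ⇒ bbbbybnbnDD   [D -> n]
bbbbybnbnDD ⇒ bbbbybnbnnD   [D -> n]
bbbbybnbnnD ⇒ bbbbybnbnnn   [D -> n]

S ⇒ bSD ⇒ bbSDD ⇒ bbbSDDD ⇒ bbbbSDDDD ⇒ bbbbyDDDD ⇒ bbbbybDbDDD ⇒ bbbbybnbDDD ⇒ bbbbybnbnDD ⇒ bbbbybnbnnD ⇒ bbbbybnbnnn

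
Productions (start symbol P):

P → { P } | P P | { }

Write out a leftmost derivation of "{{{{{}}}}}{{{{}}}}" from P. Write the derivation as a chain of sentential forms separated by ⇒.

P⇒PP⇒{P}P⇒{{P}}P⇒{{{P}}}P⇒{{{{P}}}}P⇒{{{{{}}}}}P⇒{{{{{}}}}}{P}⇒{{{{{}}}}}{{P}}⇒{{{{{}}}}}{{{P}}}⇒{{{{{}}}}}{{{{}}}}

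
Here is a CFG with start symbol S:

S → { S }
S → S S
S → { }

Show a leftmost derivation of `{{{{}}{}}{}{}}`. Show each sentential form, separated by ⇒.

S ⇒ {S}   [S → { S }]
{S} ⇒ {SS}   [S → S S]
{SS} ⇒ {SSS}   [S → S S]
{SSS} ⇒ {{S}SS}   [S → { S }]
{{S}SS} ⇒ {{SS}SS}   [S → S S]
{{SS}SS} ⇒ {{{S}S}SS}   [S → { S }]
{{{S}S}SS} ⇒ {{{{}}S}SS}   [S → { }]
{{{{}}S}SS} ⇒ {{{{}}{}}SS}   [S → { }]
{{{{}}{}}SS} ⇒ {{{{}}{}}{}S}   [S → { }]
{{{{}}{}}{}S} ⇒ {{{{}}{}}{}{}}   [S → { }]

S⇒{S}⇒{SS}⇒{SSS}⇒{{S}SS}⇒{{SS}SS}⇒{{{S}S}SS}⇒{{{{}}S}SS}⇒{{{{}}{}}SS}⇒{{{{}}{}}{}S}⇒{{{{}}{}}{}{}}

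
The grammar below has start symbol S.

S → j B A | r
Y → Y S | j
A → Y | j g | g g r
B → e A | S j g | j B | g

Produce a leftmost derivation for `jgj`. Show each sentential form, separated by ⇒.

S⇒jBA⇒jgA⇒jgY⇒jgj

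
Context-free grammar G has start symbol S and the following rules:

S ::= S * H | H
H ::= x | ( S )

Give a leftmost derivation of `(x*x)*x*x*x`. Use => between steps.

S => S*H   [S ::= S * H]
S*H => S*H*H   [S ::= S * H]
S*H*H => S*H*H*H   [S ::= S * H]
S*H*H*H => H*H*H*H   [S ::= H]
H*H*H*H => (S)*H*H*H   [H ::= ( S )]
(S)*H*H*H => (S*H)*H*H*H   [S ::= S * H]
(S*H)*H*H*H => (H*H)*H*H*H   [S ::= H]
(H*H)*H*H*H => (x*H)*H*H*H   [H ::= x]
(x*H)*H*H*H => (x*x)*H*H*H   [H ::= x]
(x*x)*H*H*H => (x*x)*x*H*H   [H ::= x]
(x*x)*x*H*H => (x*x)*x*x*H   [H ::= x]
(x*x)*x*x*H => (x*x)*x*x*x   [H ::= x]

S=>S*H=>S*H*H=>S*H*H*H=>H*H*H*H=>(S)*H*H*H=>(S*H)*H*H*H=>(H*H)*H*H*H=>(x*H)*H*H*H=>(x*x)*H*H*H=>(x*x)*x*H*H=>(x*x)*x*x*H=>(x*x)*x*x*x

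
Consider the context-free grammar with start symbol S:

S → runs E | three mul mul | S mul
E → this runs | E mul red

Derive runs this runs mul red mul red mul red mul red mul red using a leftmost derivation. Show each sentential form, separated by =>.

S => runs E   [S → runs E]
runs E => runs E mul red   [E → E mul red]
runs E mul red => runs E mul red mul red   [E → E mul red]
runs E mul red mul red => runs E mul red mul red mul red   [E → E mul red]
runs E mul red mul red mul red => runs E mul red mul red mul red mul red   [E → E mul red]
runs E mul red mul red mul red mul red => runs E mul red mul red mul red mul red mul red   [E → E mul red]
runs E mul red mul red mul red mul red mul red => runs this runs mul red mul red mul red mul red mul red   [E → this runs]

S => runs E => runs E mul red => runs E mul red mul red => runs E mul red mul red mul red => runs E mul red mul red mul red mul red => runs E mul red mul red mul red mul red mul red => runs this runs mul red mul red mul red mul red mul red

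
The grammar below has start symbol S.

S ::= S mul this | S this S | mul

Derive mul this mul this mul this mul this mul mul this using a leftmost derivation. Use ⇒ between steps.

S ⇒ S this S   [S ::= S this S]
S this S ⇒ mul this S   [S ::= mul]
mul this S ⇒ mul this S mul this   [S ::= S mul this]
mul this S mul this ⇒ mul this S this S mul this   [S ::= S this S]
mul this S this S mul this ⇒ mul this S this S this S mul this   [S ::= S this S]
mul this S this S this S mul this ⇒ mul this S this S this S this S mul this   [S ::= S this S]
mul this S this S this S this S mul this ⇒ mul this mul this S this S this S mul this   [S ::= mul]
mul this mul this S this S this S mul this ⇒ mul this mul this mul this S this S mul this   [S ::= mul]
mul this mul this mul this S this S mul this ⇒ mul this mul this mul this mul this S mul this   [S ::= mul]
mul this mul this mul this mul this S mul this ⇒ mul this mul this mul this mul this mul mul this   [S ::= mul]

S ⇒ S this S ⇒ mul this S ⇒ mul this S mul this ⇒ mul this S this S mul this ⇒ mul this S this S this S mul this ⇒ mul this S this S this S this S mul this ⇒ mul this mul this S this S this S mul this ⇒ mul this mul this mul this S this S mul this ⇒ mul this mul this mul this mul this S mul this ⇒ mul this mul this mul this mul this mul mul this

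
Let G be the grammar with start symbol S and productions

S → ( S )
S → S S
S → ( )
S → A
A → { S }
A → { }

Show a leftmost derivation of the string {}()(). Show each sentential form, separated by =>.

S => SS => SSS => ASS => {}SS => {}()S => {}()()

S => SS   [S → S S]
SS => SSS   [S → S S]
SSS => ASS   [S → A]
ASS => {}SS   [A → { }]
{}SS => {}()S   [S → ( )]
{}()S => {}()()   [S → ( )]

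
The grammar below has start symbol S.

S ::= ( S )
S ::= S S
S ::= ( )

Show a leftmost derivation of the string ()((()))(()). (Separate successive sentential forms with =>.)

S => SS => ()S => ()SS => ()(S)S => ()((S))S => ()((()))S => ()((()))(S) => ()((()))(())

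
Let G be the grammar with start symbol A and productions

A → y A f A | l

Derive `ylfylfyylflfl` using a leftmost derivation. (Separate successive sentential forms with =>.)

A => yAfA   [A → y A f A]
yAfA => ylfA   [A → l]
ylfA => ylfyAfA   [A → y A f A]
ylfyAfA => ylfylfA   [A → l]
ylfylfA => ylfylfyAfA   [A → y A f A]
ylfylfyAfA => ylfylfyyAfAfA   [A → y A f A]
ylfylfyyAfAfA => ylfylfyylfAfA   [A → l]
ylfylfyylfAfA => ylfylfyylflfA   [A → l]
ylfylfyylflfA => ylfylfyylflfl   [A → l]

A=>yAfA=>ylfA=>ylfyAfA=>ylfylfA=>ylfylfyAfA=>ylfylfyyAfAfA=>ylfylfyylfAfA=>ylfylfyylflfA=>ylfylfyylflfl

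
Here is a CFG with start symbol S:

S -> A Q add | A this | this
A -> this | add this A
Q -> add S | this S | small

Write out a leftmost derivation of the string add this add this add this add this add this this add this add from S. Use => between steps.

S => A Q add   [S -> A Q add]
A Q add => add this A Q add   [A -> add this A]
add this A Q add => add this add this A Q add   [A -> add this A]
add this add this A Q add => add this add this add this A Q add   [A -> add this A]
add this add this add this A Q add => add this add this add this add this A Q add   [A -> add this A]
add this add this add this add this A Q add => add this add this add this add this add this A Q add   [A -> add this A]
add this add this add this add this add this A Q add => add this add this add this add this add this this Q add   [A -> this]
add this add this add this add this add this this Q add => add this add this add this add this add this this add S add   [Q -> add S]
add this add this add this add this add this this add S add => add this add this add this add this add this this add this add   [S -> this]

S => A Q add => add this A Q add => add this add this A Q add => add this add this add this A Q add => add this add this add this add this A Q add => add this add this add this add this add this A Q add => add this add this add this add this add this this Q add => add this add this add this add this add this this add S add => add this add this add this add this add this this add this add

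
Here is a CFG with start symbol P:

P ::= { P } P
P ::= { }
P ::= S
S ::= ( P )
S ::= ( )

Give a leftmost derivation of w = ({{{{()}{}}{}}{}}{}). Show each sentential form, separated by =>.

P => S   [P ::= S]
S => (P)   [S ::= ( P )]
(P) => ({P}P)   [P ::= { P } P]
({P}P) => ({{P}P}P)   [P ::= { P } P]
({{P}P}P) => ({{{P}P}P}P)   [P ::= { P } P]
({{{P}P}P}P) => ({{{{P}P}P}P}P)   [P ::= { P } P]
({{{{P}P}P}P}P) => ({{{{S}P}P}P}P)   [P ::= S]
({{{{S}P}P}P}P) => ({{{{()}P}P}P}P)   [S ::= ( )]
({{{{()}P}P}P}P) => ({{{{()}{}}P}P}P)   [P ::= { }]
({{{{()}{}}P}P}P) => ({{{{()}{}}{}}P}P)   [P ::= { }]
({{{{()}{}}{}}P}P) => ({{{{()}{}}{}}{}}P)   [P ::= { }]
({{{{()}{}}{}}{}}P) => ({{{{()}{}}{}}{}}{})   [P ::= { }]

P => S => (P) => ({P}P) => ({{P}P}P) => ({{{P}P}P}P) => ({{{{P}P}P}P}P) => ({{{{S}P}P}P}P) => ({{{{()}P}P}P}P) => ({{{{()}{}}P}P}P) => ({{{{()}{}}{}}P}P) => ({{{{()}{}}{}}{}}P) => ({{{{()}{}}{}}{}}{})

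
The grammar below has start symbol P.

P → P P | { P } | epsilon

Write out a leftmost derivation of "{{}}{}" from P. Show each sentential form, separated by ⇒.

P⇒PP⇒{P}P⇒{{P}}P⇒{{}}P⇒{{}}{P}⇒{{}}{}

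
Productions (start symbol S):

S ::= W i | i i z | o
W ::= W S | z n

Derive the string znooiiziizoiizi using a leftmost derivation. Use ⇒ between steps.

S ⇒ Wi ⇒ WSi ⇒ WSSi ⇒ WSSSi ⇒ WSSSSi ⇒ WSSSSSi ⇒ WSSSSSSi ⇒ znSSSSSSi ⇒ znoSSSSSi ⇒ znooSSSSi ⇒ znooiizSSSi ⇒ znooiiziizSSi ⇒ znooiiziizoSi ⇒ znooiiziizoiizi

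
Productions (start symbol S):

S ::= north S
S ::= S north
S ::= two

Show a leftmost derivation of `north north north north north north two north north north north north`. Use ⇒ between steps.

S ⇒ north S   [S ::= north S]
north S ⇒ north north S   [S ::= north S]
north north S ⇒ north north north S   [S ::= north S]
north north north S ⇒ north north north S north   [S ::= S north]
north north north S north ⇒ north north north S north north   [S ::= S north]
north north north S north north ⇒ north north north north S north north   [S ::= north S]
north north north north S north north ⇒ north north north north S north north north   [S ::= S north]
north north north north S north north north ⇒ north north north north north S north north north   [S ::= north S]
north north north north north S north north north ⇒ north north north north north S north north north north   [S ::= S north]
north north north north north S north north north north ⇒ north north north north north north S north north north north   [S ::= north S]
north north north north north north S north north north north ⇒ north north north north north north S north north north north north   [S ::= S north]
north north north north north north S north north north north north ⇒ north north north north north north two north north north north north   [S ::= two]

S ⇒ north S ⇒ north north S ⇒ north north north S ⇒ north north north S north ⇒ north north north S north north ⇒ north north north north S north north ⇒ north north north north S north north north ⇒ north north north north north S north north north ⇒ north north north north north S north north north north ⇒ north north north north north north S north north north north ⇒ north north north north north north S north north north north north ⇒ north north north north north north two north north north north north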